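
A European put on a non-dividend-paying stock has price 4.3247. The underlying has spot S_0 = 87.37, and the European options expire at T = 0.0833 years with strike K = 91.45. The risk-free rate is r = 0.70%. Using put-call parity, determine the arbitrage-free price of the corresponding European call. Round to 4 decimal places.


Put-call parity: C - P = S_0 * exp(-qT) - K * exp(-rT).
S_0 * exp(-qT) = 87.3700 * 1.00000000 = 87.37000000
K * exp(-rT) = 91.4500 * 0.99941707 = 91.39669105
C = P + S*exp(-qT) - K*exp(-rT)
C = 4.3247 + 87.37000000 - 91.39669105 = 0.2980

Answer: Call price = 0.2980


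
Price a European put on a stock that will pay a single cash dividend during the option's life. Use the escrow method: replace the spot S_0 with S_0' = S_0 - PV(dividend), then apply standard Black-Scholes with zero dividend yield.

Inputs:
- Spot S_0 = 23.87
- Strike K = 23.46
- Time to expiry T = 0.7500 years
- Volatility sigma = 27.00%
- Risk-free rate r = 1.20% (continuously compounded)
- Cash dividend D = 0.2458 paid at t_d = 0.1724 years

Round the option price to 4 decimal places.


PV(D) = D * exp(-r * t_d) = 0.2458 * 0.99793334 = 0.24529201
S_0' = S_0 - PV(D) = 23.8700 - 0.24529201 = 23.62470799
d1 = (ln(S_0'/K) + (r + sigma^2/2)*T) / (sigma*sqrt(T)) = 0.18532417
d2 = d1 - sigma*sqrt(T) = -0.04850268
exp(-rT) = 0.99104038
N(-d1) = 0.42648739; N(-d2) = 0.51934219
P = K * exp(-rT) * N(-d2) - S_0' * N(-d1) = 23.4600 * 0.99104038 * 0.51934219 - 23.62470799 * 0.42648739 = 1.9990

Answer: Price = 1.9990


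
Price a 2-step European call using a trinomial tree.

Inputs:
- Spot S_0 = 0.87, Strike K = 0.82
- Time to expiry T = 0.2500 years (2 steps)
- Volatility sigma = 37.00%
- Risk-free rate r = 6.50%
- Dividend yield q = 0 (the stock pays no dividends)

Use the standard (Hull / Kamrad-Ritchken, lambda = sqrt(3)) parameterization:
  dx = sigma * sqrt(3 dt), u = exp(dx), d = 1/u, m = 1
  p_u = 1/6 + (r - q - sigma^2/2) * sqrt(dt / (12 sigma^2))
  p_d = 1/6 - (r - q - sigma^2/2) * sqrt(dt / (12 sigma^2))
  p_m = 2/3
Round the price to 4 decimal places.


dt = T/N = 0.125000; dx = sigma*sqrt(3*dt) = 0.226578
u = exp(dx) = 1.254300; d = 1/u = 0.797257
p_u = 0.165715, p_m = 0.666667, p_d = 0.167618
Discount per step: exp(-r*dt) = 0.991908
Stock lattice S(k, j) with j the centered position index:
  k=0: S(0,+0) = 0.8700
  k=1: S(1,-1) = 0.6936; S(1,+0) = 0.8700; S(1,+1) = 1.0912
  k=2: S(2,-2) = 0.5530; S(2,-1) = 0.6936; S(2,+0) = 0.8700; S(2,+1) = 1.0912; S(2,+2) = 1.3687
Terminal payoffs V(N, j) = max(S_T - K, 0):
  V(2,-2) = 0.000000; V(2,-1) = 0.000000; V(2,+0) = 0.050000; V(2,+1) = 0.271241; V(2,+2) = 0.548744
Backward induction: V(k, j) = exp(-r*dt) * [p_u * V(k+1, j+1) + p_m * V(k+1, j) + p_d * V(k+1, j-1)]
  V(1,-1) = exp(-r*dt) * [p_u*0.050000 + p_m*0.000000 + p_d*0.000000] = 0.008219
  V(1,+0) = exp(-r*dt) * [p_u*0.271241 + p_m*0.050000 + p_d*0.000000] = 0.077649
  V(1,+1) = exp(-r*dt) * [p_u*0.548744 + p_m*0.271241 + p_d*0.050000] = 0.277877
  V(0,+0) = exp(-r*dt) * [p_u*0.277877 + p_m*0.077649 + p_d*0.008219] = 0.098389

Answer: Price = V(0,0) = 0.0984


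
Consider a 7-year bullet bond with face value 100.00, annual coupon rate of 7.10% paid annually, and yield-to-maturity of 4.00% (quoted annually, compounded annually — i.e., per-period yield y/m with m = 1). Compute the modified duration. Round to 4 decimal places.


Coupon per period c = face * coupon_rate / m = 7.100000
Periods per year m = 1; per-period yield y/m = 0.040000
Number of cashflows N = 7
Cashflows (t years, CF_t, discount factor 1/(1+y/m)^(m*t), PV):
  t = 1.0000: CF_t = 7.100000, DF = 0.961538, PV = 6.826923
  t = 2.0000: CF_t = 7.100000, DF = 0.924556, PV = 6.564349
  t = 3.0000: CF_t = 7.100000, DF = 0.888996, PV = 6.311874
  t = 4.0000: CF_t = 7.100000, DF = 0.854804, PV = 6.069110
  t = 5.0000: CF_t = 7.100000, DF = 0.821927, PV = 5.835682
  t = 6.0000: CF_t = 7.100000, DF = 0.790315, PV = 5.611233
  t = 7.0000: CF_t = 107.100000, DF = 0.759918, PV = 81.387198
Price P = sum_t PV_t = 118.606369
First compute Macaulay numerator sum_t t * PV_t:
  t * PV_t at t = 1.0000: 6.826923
  t * PV_t at t = 2.0000: 13.128698
  t * PV_t at t = 3.0000: 18.935622
  t * PV_t at t = 4.0000: 24.276439
  t * PV_t at t = 5.0000: 29.178412
  t * PV_t at t = 6.0000: 33.667399
  t * PV_t at t = 7.0000: 569.710385
Macaulay duration D = 695.723878 / 118.606369 = 5.865822
Modified duration = D / (1 + y/m) = 5.865822 / (1 + 0.040000) = 5.640214

Answer: Modified duration = 5.6402


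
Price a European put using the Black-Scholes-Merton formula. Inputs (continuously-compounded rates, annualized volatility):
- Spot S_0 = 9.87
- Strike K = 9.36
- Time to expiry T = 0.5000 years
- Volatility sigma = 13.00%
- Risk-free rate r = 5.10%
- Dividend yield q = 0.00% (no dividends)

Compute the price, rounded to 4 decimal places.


d1 = (ln(S/K) + (r - q + 0.5*sigma^2) * T) / (sigma * sqrt(T)) = 0.90052293
d2 = d1 - sigma * sqrt(T) = 0.80859905
exp(-rT) = 0.97482238; exp(-qT) = 1.00000000
P = K * exp(-rT) * N(-d2) - S_0 * exp(-qT) * N(-d1)
N(-d1) = 0.18392101; N(-d2) = 0.20937291
P = 9.3600 * 0.97482238 * 0.20937291 - 9.8700 * 1.00000000 * 0.18392101 = 0.0951

Answer: Price = 0.0951


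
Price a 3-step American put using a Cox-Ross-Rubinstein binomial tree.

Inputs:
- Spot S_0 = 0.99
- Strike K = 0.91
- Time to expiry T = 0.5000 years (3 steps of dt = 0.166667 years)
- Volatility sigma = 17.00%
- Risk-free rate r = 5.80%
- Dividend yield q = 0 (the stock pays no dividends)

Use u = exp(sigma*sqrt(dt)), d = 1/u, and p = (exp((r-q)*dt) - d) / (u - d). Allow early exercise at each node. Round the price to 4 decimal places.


dt = T/N = 0.166667
u = exp(sigma*sqrt(dt)) = 1.071867; d = 1/u = 0.932951
p = (exp((r-q)*dt) - d) / (u - d) = 0.552580
Discount per step: exp(-r*dt) = 0.990380
Stock lattice S(k, i) with i counting down-moves:
  k=0: S(0,0) = 0.9900
  k=1: S(1,0) = 1.0611; S(1,1) = 0.9236
  k=2: S(2,0) = 1.1374; S(2,1) = 0.9900; S(2,2) = 0.8617
  k=3: S(3,0) = 1.2192; S(3,1) = 1.0611; S(3,2) = 0.9236; S(3,3) = 0.8039
Terminal payoffs V(N, i) = max(K - S_T, 0):
  V(3,0) = 0.000000; V(3,1) = 0.000000; V(3,2) = 0.000000; V(3,3) = 0.106081
Backward induction: V(k, i) = exp(-r*dt) * [p * V(k+1, i) + (1-p) * V(k+1, i+1)]; then take max(V_cont, immediate exercise) for American.
  V(2,0) = exp(-r*dt) * [p*0.000000 + (1-p)*0.000000] = 0.000000; exercise = 0.000000; V(2,0) = max -> 0.000000
  V(2,1) = exp(-r*dt) * [p*0.000000 + (1-p)*0.000000] = 0.000000; exercise = 0.000000; V(2,1) = max -> 0.000000
  V(2,2) = exp(-r*dt) * [p*0.000000 + (1-p)*0.106081] = 0.047006; exercise = 0.048306; V(2,2) = max -> 0.048306
  V(1,0) = exp(-r*dt) * [p*0.000000 + (1-p)*0.000000] = 0.000000; exercise = 0.000000; V(1,0) = max -> 0.000000
  V(1,1) = exp(-r*dt) * [p*0.000000 + (1-p)*0.048306] = 0.021405; exercise = 0.000000; V(1,1) = max -> 0.021405
  V(0,0) = exp(-r*dt) * [p*0.000000 + (1-p)*0.021405] = 0.009485; exercise = 0.000000; V(0,0) = max -> 0.009485

Answer: Price = V(0,0) = 0.0095


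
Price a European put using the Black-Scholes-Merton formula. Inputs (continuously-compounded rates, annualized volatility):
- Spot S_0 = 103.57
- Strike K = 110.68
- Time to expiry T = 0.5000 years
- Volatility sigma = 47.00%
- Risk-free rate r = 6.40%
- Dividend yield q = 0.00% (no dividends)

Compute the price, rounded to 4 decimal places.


Answer: Price = 15.7939

Derivation:
d1 = (ln(S/K) + (r - q + 0.5*sigma^2) * T) / (sigma * sqrt(T)) = 0.06267541
d2 = d1 - sigma * sqrt(T) = -0.26966478
exp(-rT) = 0.96850658; exp(-qT) = 1.00000000
P = K * exp(-rT) * N(-d2) - S_0 * exp(-qT) * N(-d1)
N(-d1) = 0.47501249; N(-d2) = 0.60629092
P = 110.6800 * 0.96850658 * 0.60629092 - 103.5700 * 1.00000000 * 0.47501249 = 15.7939


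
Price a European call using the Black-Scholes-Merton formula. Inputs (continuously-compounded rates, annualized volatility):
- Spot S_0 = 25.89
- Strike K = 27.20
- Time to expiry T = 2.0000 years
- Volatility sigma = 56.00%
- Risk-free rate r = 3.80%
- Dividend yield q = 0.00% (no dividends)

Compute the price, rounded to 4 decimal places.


Answer: Price = 8.2108

Derivation:
d1 = (ln(S/K) + (r - q + 0.5*sigma^2) * T) / (sigma * sqrt(T)) = 0.42961765
d2 = d1 - sigma * sqrt(T) = -0.36234194
exp(-rT) = 0.92681621; exp(-qT) = 1.00000000
C = S_0 * exp(-qT) * N(d1) - K * exp(-rT) * N(d2)
N(d1) = 0.66626310; N(d2) = 0.35854826
C = 25.8900 * 1.00000000 * 0.66626310 - 27.2000 * 0.92681621 * 0.35854826 = 8.2108


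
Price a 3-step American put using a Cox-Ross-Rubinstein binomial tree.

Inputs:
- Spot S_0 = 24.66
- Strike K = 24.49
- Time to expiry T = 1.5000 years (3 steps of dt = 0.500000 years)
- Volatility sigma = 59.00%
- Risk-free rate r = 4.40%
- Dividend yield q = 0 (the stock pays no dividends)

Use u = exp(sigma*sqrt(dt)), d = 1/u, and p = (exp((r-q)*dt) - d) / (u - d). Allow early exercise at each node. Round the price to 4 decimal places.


Answer: Price = V(0,0) = 6.5631

Derivation:
dt = T/N = 0.500000
u = exp(sigma*sqrt(dt)) = 1.517695; d = 1/u = 0.658894
p = (exp((r-q)*dt) - d) / (u - d) = 0.423090
Discount per step: exp(-r*dt) = 0.978240
Stock lattice S(k, i) with i counting down-moves:
  k=0: S(0,0) = 24.6600
  k=1: S(1,0) = 37.4264; S(1,1) = 16.2483
  k=2: S(2,0) = 56.8018; S(2,1) = 24.6600; S(2,2) = 10.7059
  k=3: S(3,0) = 86.2079; S(3,1) = 37.4264; S(3,2) = 16.2483; S(3,3) = 7.0541
Terminal payoffs V(N, i) = max(K - S_T, 0):
  V(3,0) = 0.000000; V(3,1) = 0.000000; V(3,2) = 8.241680; V(3,3) = 17.435939
Backward induction: V(k, i) = exp(-r*dt) * [p * V(k+1, i) + (1-p) * V(k+1, i+1)]; then take max(V_cont, immediate exercise) for American.
  V(2,0) = exp(-r*dt) * [p*0.000000 + (1-p)*0.000000] = 0.000000; exercise = 0.000000; V(2,0) = max -> 0.000000
  V(2,1) = exp(-r*dt) * [p*0.000000 + (1-p)*8.241680] = 4.651250; exercise = 0.000000; V(2,1) = max -> 4.651250
  V(2,2) = exp(-r*dt) * [p*8.241680 + (1-p)*17.435939] = 13.251187; exercise = 13.784084; V(2,2) = max -> 13.784084
  V(1,0) = exp(-r*dt) * [p*0.000000 + (1-p)*4.651250] = 2.624965; exercise = 0.000000; V(1,0) = max -> 2.624965
  V(1,1) = exp(-r*dt) * [p*4.651250 + (1-p)*13.784084] = 9.704218; exercise = 8.241680; V(1,1) = max -> 9.704218
  V(0,0) = exp(-r*dt) * [p*2.624965 + (1-p)*9.704218] = 6.563072; exercise = 0.000000; V(0,0) = max -> 6.563072


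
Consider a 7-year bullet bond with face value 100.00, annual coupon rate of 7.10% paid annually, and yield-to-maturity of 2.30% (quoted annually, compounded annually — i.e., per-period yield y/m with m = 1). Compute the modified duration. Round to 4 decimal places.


Coupon per period c = face * coupon_rate / m = 7.100000
Periods per year m = 1; per-period yield y/m = 0.023000
Number of cashflows N = 7
Cashflows (t years, CF_t, discount factor 1/(1+y/m)^(m*t), PV):
  t = 1.0000: CF_t = 7.100000, DF = 0.977517, PV = 6.940371
  t = 2.0000: CF_t = 7.100000, DF = 0.955540, PV = 6.784332
  t = 3.0000: CF_t = 7.100000, DF = 0.934056, PV = 6.631800
  t = 4.0000: CF_t = 7.100000, DF = 0.913056, PV = 6.482698
  t = 5.0000: CF_t = 7.100000, DF = 0.892528, PV = 6.336949
  t = 6.0000: CF_t = 7.100000, DF = 0.872461, PV = 6.194476
  t = 7.0000: CF_t = 107.100000, DF = 0.852846, PV = 91.339795
Price P = sum_t PV_t = 130.710422
First compute Macaulay numerator sum_t t * PV_t:
  t * PV_t at t = 1.0000: 6.940371
  t * PV_t at t = 2.0000: 13.568664
  t * PV_t at t = 3.0000: 19.895401
  t * PV_t at t = 4.0000: 25.930793
  t * PV_t at t = 5.0000: 31.684743
  t * PV_t at t = 6.0000: 37.166854
  t * PV_t at t = 7.0000: 639.378568
Macaulay duration D = 774.565394 / 130.710422 = 5.925812
Modified duration = D / (1 + y/m) = 5.925812 / (1 + 0.023000) = 5.792583

Answer: Modified duration = 5.7926


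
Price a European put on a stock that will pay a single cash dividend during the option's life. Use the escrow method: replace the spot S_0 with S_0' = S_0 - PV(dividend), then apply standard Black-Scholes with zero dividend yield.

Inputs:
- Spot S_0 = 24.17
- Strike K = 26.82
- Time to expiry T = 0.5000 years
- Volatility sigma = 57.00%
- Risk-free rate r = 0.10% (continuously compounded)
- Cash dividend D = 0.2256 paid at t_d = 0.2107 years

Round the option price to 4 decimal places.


PV(D) = D * exp(-r * t_d) = 0.2256 * 0.99978932 = 0.22555247
S_0' = S_0 - PV(D) = 24.1700 - 0.22555247 = 23.94444753
d1 = (ln(S_0'/K) + (r + sigma^2/2)*T) / (sigma*sqrt(T)) = -0.07861642
d2 = d1 - sigma*sqrt(T) = -0.48166729
exp(-rT) = 0.99950012
N(-d1) = 0.53133114; N(-d2) = 0.68497884
P = K * exp(-rT) * N(-d2) - S_0' * N(-d1) = 26.8200 * 0.99950012 * 0.68497884 - 23.94444753 * 0.53133114 = 5.6395

Answer: Price = 5.6395


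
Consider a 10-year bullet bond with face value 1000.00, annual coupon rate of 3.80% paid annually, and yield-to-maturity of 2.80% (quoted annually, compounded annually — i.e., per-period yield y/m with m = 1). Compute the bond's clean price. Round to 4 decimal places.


Answer: Price = 1086.1793

Derivation:
Coupon per period c = face * coupon_rate / m = 38.000000
Periods per year m = 1; per-period yield y/m = 0.028000
Number of cashflows N = 10
Cashflows (t years, CF_t, discount factor 1/(1+y/m)^(m*t), PV):
  t = 1.0000: CF_t = 38.000000, DF = 0.972763, PV = 36.964981
  t = 2.0000: CF_t = 38.000000, DF = 0.946267, PV = 35.958152
  t = 3.0000: CF_t = 38.000000, DF = 0.920493, PV = 34.978747
  t = 4.0000: CF_t = 38.000000, DF = 0.895422, PV = 34.026019
  t = 5.0000: CF_t = 38.000000, DF = 0.871033, PV = 33.099240
  t = 6.0000: CF_t = 38.000000, DF = 0.847308, PV = 32.197704
  t = 7.0000: CF_t = 38.000000, DF = 0.824230, PV = 31.320724
  t = 8.0000: CF_t = 38.000000, DF = 0.801780, PV = 30.467630
  t = 9.0000: CF_t = 38.000000, DF = 0.779941, PV = 29.637773
  t = 10.0000: CF_t = 1038.000000, DF = 0.758698, PV = 787.528368
Price P = sum_t PV_t = 1086.179339


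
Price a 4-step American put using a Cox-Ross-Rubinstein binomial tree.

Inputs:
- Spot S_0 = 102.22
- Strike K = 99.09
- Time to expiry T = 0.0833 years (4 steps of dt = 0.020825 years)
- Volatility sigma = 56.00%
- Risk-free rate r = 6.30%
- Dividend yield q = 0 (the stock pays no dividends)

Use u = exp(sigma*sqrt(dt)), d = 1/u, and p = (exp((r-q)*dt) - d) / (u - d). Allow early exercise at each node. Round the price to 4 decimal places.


Answer: Price = V(0,0) = 4.8956

Derivation:
dt = T/N = 0.020825
u = exp(sigma*sqrt(dt)) = 1.084168; d = 1/u = 0.922366
p = (exp((r-q)*dt) - d) / (u - d) = 0.487922
Discount per step: exp(-r*dt) = 0.998689
Stock lattice S(k, i) with i counting down-moves:
  k=0: S(0,0) = 102.2200
  k=1: S(1,0) = 110.8237; S(1,1) = 94.2843
  k=2: S(2,0) = 120.1515; S(2,1) = 102.2200; S(2,2) = 86.9646
  k=3: S(3,0) = 130.2644; S(3,1) = 110.8237; S(3,2) = 94.2843; S(3,3) = 80.2133
  k=4: S(4,0) = 141.2285; S(4,1) = 120.1515; S(4,2) = 102.2200; S(4,3) = 86.9646; S(4,4) = 73.9860
Terminal payoffs V(N, i) = max(K - S_T, 0):
  V(4,0) = 0.000000; V(4,1) = 0.000000; V(4,2) = 0.000000; V(4,3) = 12.125359; V(4,4) = 25.104001
Backward induction: V(k, i) = exp(-r*dt) * [p * V(k+1, i) + (1-p) * V(k+1, i+1)]; then take max(V_cont, immediate exercise) for American.
  V(3,0) = exp(-r*dt) * [p*0.000000 + (1-p)*0.000000] = 0.000000; exercise = 0.000000; V(3,0) = max -> 0.000000
  V(3,1) = exp(-r*dt) * [p*0.000000 + (1-p)*0.000000] = 0.000000; exercise = 0.000000; V(3,1) = max -> 0.000000
  V(3,2) = exp(-r*dt) * [p*0.000000 + (1-p)*12.125359] = 6.200993; exercise = 4.805719; V(3,2) = max -> 6.200993
  V(3,3) = exp(-r*dt) * [p*12.125359 + (1-p)*25.104001] = 18.746829; exercise = 18.876748; V(3,3) = max -> 18.876748
  V(2,0) = exp(-r*dt) * [p*0.000000 + (1-p)*0.000000] = 0.000000; exercise = 0.000000; V(2,0) = max -> 0.000000
  V(2,1) = exp(-r*dt) * [p*0.000000 + (1-p)*6.200993] = 3.171231; exercise = 0.000000; V(2,1) = max -> 3.171231
  V(2,2) = exp(-r*dt) * [p*6.200993 + (1-p)*18.876748] = 12.675332; exercise = 12.125359; V(2,2) = max -> 12.675332
  V(1,0) = exp(-r*dt) * [p*0.000000 + (1-p)*3.171231] = 1.621790; exercise = 0.000000; V(1,0) = max -> 1.621790
  V(1,1) = exp(-r*dt) * [p*3.171231 + (1-p)*12.675332] = 8.027537; exercise = 4.805719; V(1,1) = max -> 8.027537
  V(0,0) = exp(-r*dt) * [p*1.621790 + (1-p)*8.027537] = 4.895607; exercise = 0.000000; V(0,0) = max -> 4.895607


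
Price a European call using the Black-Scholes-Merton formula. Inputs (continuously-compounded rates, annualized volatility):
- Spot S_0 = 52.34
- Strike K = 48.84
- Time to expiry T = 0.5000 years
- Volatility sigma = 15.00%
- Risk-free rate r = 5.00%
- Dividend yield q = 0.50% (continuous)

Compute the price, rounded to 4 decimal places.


d1 = (ln(S/K) + (r - q + 0.5*sigma^2) * T) / (sigma * sqrt(T)) = 0.91769495
d2 = d1 - sigma * sqrt(T) = 0.81162893
exp(-rT) = 0.97530991; exp(-qT) = 0.99750312
C = S_0 * exp(-qT) * N(d1) - K * exp(-rT) * N(d2)
N(d1) = 0.82061070; N(d2) = 0.79149771
C = 52.3400 * 0.99750312 * 0.82061070 - 48.8400 * 0.97530991 * 0.79149771 = 5.1412

Answer: Price = 5.1412


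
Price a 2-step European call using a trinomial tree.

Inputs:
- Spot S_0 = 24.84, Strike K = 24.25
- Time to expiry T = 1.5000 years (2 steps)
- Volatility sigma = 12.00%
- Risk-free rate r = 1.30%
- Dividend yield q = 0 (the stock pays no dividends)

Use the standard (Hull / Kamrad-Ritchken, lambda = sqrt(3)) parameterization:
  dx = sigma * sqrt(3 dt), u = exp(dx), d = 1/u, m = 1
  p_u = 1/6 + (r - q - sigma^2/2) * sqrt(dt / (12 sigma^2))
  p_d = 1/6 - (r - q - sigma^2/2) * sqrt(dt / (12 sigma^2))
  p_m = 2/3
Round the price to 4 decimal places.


Answer: Price = V(0,0) = 1.9278

Derivation:
dt = T/N = 0.750000; dx = sigma*sqrt(3*dt) = 0.180000
u = exp(dx) = 1.197217; d = 1/u = 0.835270
p_u = 0.178750, p_m = 0.666667, p_d = 0.154583
Discount per step: exp(-r*dt) = 0.990297
Stock lattice S(k, j) with j the centered position index:
  k=0: S(0,+0) = 24.8400
  k=1: S(1,-1) = 20.7481; S(1,+0) = 24.8400; S(1,+1) = 29.7389
  k=2: S(2,-2) = 17.3303; S(2,-1) = 20.7481; S(2,+0) = 24.8400; S(2,+1) = 29.7389; S(2,+2) = 35.6039
Terminal payoffs V(N, j) = max(S_T - K, 0):
  V(2,-2) = 0.000000; V(2,-1) = 0.000000; V(2,+0) = 0.590000; V(2,+1) = 5.488879; V(2,+2) = 11.353903
Backward induction: V(k, j) = exp(-r*dt) * [p_u * V(k+1, j+1) + p_m * V(k+1, j) + p_d * V(k+1, j-1)]
  V(1,-1) = exp(-r*dt) * [p_u*0.590000 + p_m*0.000000 + p_d*0.000000] = 0.104439
  V(1,+0) = exp(-r*dt) * [p_u*5.488879 + p_m*0.590000 + p_d*0.000000] = 1.361135
  V(1,+1) = exp(-r*dt) * [p_u*11.353903 + p_m*5.488879 + p_d*0.590000] = 5.723886
  V(0,+0) = exp(-r*dt) * [p_u*5.723886 + p_m*1.361135 + p_d*0.104439] = 1.927824


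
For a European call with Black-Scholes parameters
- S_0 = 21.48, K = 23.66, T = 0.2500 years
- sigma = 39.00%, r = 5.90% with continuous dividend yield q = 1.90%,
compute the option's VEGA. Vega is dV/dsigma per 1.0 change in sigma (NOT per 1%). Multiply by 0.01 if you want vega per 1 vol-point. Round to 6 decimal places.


d1 = -0.3469286611; d2 = -0.5419286611
phi(d1) = 0.3756421637; exp(-qT) = 0.9952612634; exp(-rT) = 0.9853582484
Vega = S * exp(-qT) * phi(d1) * sqrt(T) = 21.4800 * 0.9952612634 * 0.3756421637 * 0.5000000000 = 4.015279

Answer: Vega = 4.015279


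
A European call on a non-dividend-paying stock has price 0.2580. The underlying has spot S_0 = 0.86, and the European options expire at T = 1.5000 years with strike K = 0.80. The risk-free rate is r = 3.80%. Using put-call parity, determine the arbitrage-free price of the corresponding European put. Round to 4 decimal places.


Answer: Put price = 0.1537

Derivation:
Put-call parity: C - P = S_0 * exp(-qT) - K * exp(-rT).
S_0 * exp(-qT) = 0.8600 * 1.00000000 = 0.86000000
K * exp(-rT) = 0.8000 * 0.94459407 = 0.75567526
P = C - S*exp(-qT) + K*exp(-rT)
P = 0.2580 - 0.86000000 + 0.75567526 = 0.1537


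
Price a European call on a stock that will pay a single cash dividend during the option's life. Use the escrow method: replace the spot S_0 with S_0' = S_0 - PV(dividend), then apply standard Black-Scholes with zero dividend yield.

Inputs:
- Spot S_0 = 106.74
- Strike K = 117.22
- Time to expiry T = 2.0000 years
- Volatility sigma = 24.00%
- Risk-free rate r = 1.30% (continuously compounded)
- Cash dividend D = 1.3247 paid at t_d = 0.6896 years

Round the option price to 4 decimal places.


Answer: Price = 10.8122

Derivation:
PV(D) = D * exp(-r * t_d) = 1.3247 * 0.99107526 = 1.31287740
S_0' = S_0 - PV(D) = 106.7400 - 1.31287740 = 105.42712260
d1 = (ln(S_0'/K) + (r + sigma^2/2)*T) / (sigma*sqrt(T)) = -0.06609262
d2 = d1 - sigma*sqrt(T) = -0.40550387
exp(-rT) = 0.97433509
N(d1) = 0.47365204; N(d2) = 0.34255359
C = S_0' * N(d1) - K * exp(-rT) * N(d2) = 105.42712260 * 0.47365204 - 117.2200 * 0.97433509 * 0.34255359 = 10.8122


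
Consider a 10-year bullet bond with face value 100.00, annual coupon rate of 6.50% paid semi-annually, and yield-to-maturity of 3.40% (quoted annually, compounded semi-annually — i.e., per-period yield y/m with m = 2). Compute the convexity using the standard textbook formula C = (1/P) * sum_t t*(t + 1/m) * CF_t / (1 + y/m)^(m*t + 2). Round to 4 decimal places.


Answer: Convexity = 72.3429

Derivation:
Coupon per period c = face * coupon_rate / m = 3.250000
Periods per year m = 2; per-period yield y/m = 0.017000
Number of cashflows N = 20
Cashflows (t years, CF_t, discount factor 1/(1+y/m)^(m*t), PV):
  t = 0.5000: CF_t = 3.250000, DF = 0.983284, PV = 3.195674
  t = 1.0000: CF_t = 3.250000, DF = 0.966848, PV = 3.142255
  t = 1.5000: CF_t = 3.250000, DF = 0.950686, PV = 3.089730
  t = 2.0000: CF_t = 3.250000, DF = 0.934795, PV = 3.038082
  t = 2.5000: CF_t = 3.250000, DF = 0.919169, PV = 2.987298
  t = 3.0000: CF_t = 3.250000, DF = 0.903804, PV = 2.937363
  t = 3.5000: CF_t = 3.250000, DF = 0.888696, PV = 2.888263
  t = 4.0000: CF_t = 3.250000, DF = 0.873841, PV = 2.839983
  t = 4.5000: CF_t = 3.250000, DF = 0.859234, PV = 2.792510
  t = 5.0000: CF_t = 3.250000, DF = 0.844871, PV = 2.745831
  t = 5.5000: CF_t = 3.250000, DF = 0.830748, PV = 2.699932
  t = 6.0000: CF_t = 3.250000, DF = 0.816862, PV = 2.654801
  t = 6.5000: CF_t = 3.250000, DF = 0.803207, PV = 2.610424
  t = 7.0000: CF_t = 3.250000, DF = 0.789781, PV = 2.566788
  t = 7.5000: CF_t = 3.250000, DF = 0.776579, PV = 2.523882
  t = 8.0000: CF_t = 3.250000, DF = 0.763598, PV = 2.481693
  t = 8.5000: CF_t = 3.250000, DF = 0.750834, PV = 2.440210
  t = 9.0000: CF_t = 3.250000, DF = 0.738283, PV = 2.399420
  t = 9.5000: CF_t = 3.250000, DF = 0.725942, PV = 2.359311
  t = 10.0000: CF_t = 103.250000, DF = 0.713807, PV = 73.700596
Price P = sum_t PV_t = 126.094047
Convexity numerator sum_t t*(t + 1/m) * CF_t / (1+y/m)^(m*t + 2):
  t = 0.5000: term = 1.544865
  t = 1.0000: term = 4.557124
  t = 1.5000: term = 8.961895
  t = 2.0000: term = 14.686816
  t = 2.5000: term = 21.661970
  t = 3.0000: term = 29.819821
  t = 3.5000: term = 39.095144
  t = 4.0000: term = 49.424961
  t = 4.5000: term = 60.748477
  t = 5.0000: term = 73.007020
  t = 5.5000: term = 86.143976
  t = 6.0000: term = 100.104737
  t = 6.5000: term = 114.836637
  t = 7.0000: term = 130.288900
  t = 7.5000: term = 146.412586
  t = 8.0000: term = 163.160535
  t = 8.5000: term = 180.487318
  t = 9.0000: term = 198.349184
  t = 9.5000: term = 216.704014
  t = 10.0000: term = 7482.011909
Convexity = (1/P) * sum = 9122.007887 / 126.094047 = 72.342891


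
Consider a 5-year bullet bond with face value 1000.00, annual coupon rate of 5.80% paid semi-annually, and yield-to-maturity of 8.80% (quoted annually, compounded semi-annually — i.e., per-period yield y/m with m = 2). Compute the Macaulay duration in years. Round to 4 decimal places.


Answer: Macaulay duration = 4.3645 years

Derivation:
Coupon per period c = face * coupon_rate / m = 29.000000
Periods per year m = 2; per-period yield y/m = 0.044000
Number of cashflows N = 10
Cashflows (t years, CF_t, discount factor 1/(1+y/m)^(m*t), PV):
  t = 0.5000: CF_t = 29.000000, DF = 0.957854, PV = 27.777778
  t = 1.0000: CF_t = 29.000000, DF = 0.917485, PV = 26.607067
  t = 1.5000: CF_t = 29.000000, DF = 0.878817, PV = 25.485696
  t = 2.0000: CF_t = 29.000000, DF = 0.841779, PV = 24.411586
  t = 2.5000: CF_t = 29.000000, DF = 0.806302, PV = 23.382746
  t = 3.0000: CF_t = 29.000000, DF = 0.772320, PV = 22.397266
  t = 3.5000: CF_t = 29.000000, DF = 0.739770, PV = 21.453320
  t = 4.0000: CF_t = 29.000000, DF = 0.708592, PV = 20.549157
  t = 4.5000: CF_t = 29.000000, DF = 0.678728, PV = 19.683100
  t = 5.0000: CF_t = 1029.000000, DF = 0.650122, PV = 668.975770
Price P = sum_t PV_t = 880.723486
Macaulay numerator sum_t t * PV_t:
  t * PV_t at t = 0.5000: 13.888889
  t * PV_t at t = 1.0000: 26.607067
  t * PV_t at t = 1.5000: 38.228544
  t * PV_t at t = 2.0000: 48.823173
  t * PV_t at t = 2.5000: 58.456864
  t * PV_t at t = 3.0000: 67.191798
  t * PV_t at t = 3.5000: 75.086619
  t * PV_t at t = 4.0000: 82.196628
  t * PV_t at t = 4.5000: 88.573952
  t * PV_t at t = 5.0000: 3344.878850
Macaulay duration D = (sum_t t * PV_t) / P = 3843.932384 / 880.723486 = 4.364517


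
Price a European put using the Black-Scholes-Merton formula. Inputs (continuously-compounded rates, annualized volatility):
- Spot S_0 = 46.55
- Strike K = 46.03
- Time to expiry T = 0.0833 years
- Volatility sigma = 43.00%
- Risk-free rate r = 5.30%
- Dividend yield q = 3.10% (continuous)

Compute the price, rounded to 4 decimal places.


Answer: Price = 1.9937

Derivation:
d1 = (ln(S/K) + (r - q + 0.5*sigma^2) * T) / (sigma * sqrt(T)) = 0.16733613
d2 = d1 - sigma * sqrt(T) = 0.04323065
exp(-rT) = 0.99559483; exp(-qT) = 0.99742103
P = K * exp(-rT) * N(-d2) - S_0 * exp(-qT) * N(-d1)
N(-d1) = 0.43355279; N(-d2) = 0.48275884
P = 46.0300 * 0.99559483 * 0.48275884 - 46.5500 * 0.99742103 * 0.43355279 = 1.9937


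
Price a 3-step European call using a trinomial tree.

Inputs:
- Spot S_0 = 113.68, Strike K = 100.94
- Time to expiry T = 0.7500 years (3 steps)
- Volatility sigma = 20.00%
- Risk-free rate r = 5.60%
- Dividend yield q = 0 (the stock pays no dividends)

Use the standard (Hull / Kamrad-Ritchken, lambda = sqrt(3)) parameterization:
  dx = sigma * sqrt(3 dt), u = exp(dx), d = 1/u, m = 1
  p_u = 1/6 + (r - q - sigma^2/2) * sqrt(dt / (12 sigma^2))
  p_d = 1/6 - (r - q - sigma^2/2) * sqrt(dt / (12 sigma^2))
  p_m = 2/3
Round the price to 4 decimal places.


dt = T/N = 0.250000; dx = sigma*sqrt(3*dt) = 0.173205
u = exp(dx) = 1.189110; d = 1/u = 0.840965
p_u = 0.192647, p_m = 0.666667, p_d = 0.140686
Discount per step: exp(-r*dt) = 0.986098
Stock lattice S(k, j) with j the centered position index:
  k=0: S(0,+0) = 113.6800
  k=1: S(1,-1) = 95.6009; S(1,+0) = 113.6800; S(1,+1) = 135.1780
  k=2: S(2,-2) = 80.3970; S(2,-1) = 95.6009; S(2,+0) = 113.6800; S(2,+1) = 135.1780; S(2,+2) = 160.7415
  k=3: S(3,-3) = 67.6111; S(3,-2) = 80.3970; S(3,-1) = 95.6009; S(3,+0) = 113.6800; S(3,+1) = 135.1780; S(3,+2) = 160.7415; S(3,+3) = 191.1393
Terminal payoffs V(N, j) = max(S_T - K, 0):
  V(3,-3) = 0.000000; V(3,-2) = 0.000000; V(3,-1) = 0.000000; V(3,+0) = 12.740000; V(3,+1) = 34.238018; V(3,+2) = 59.801526; V(3,+3) = 90.199347
Backward induction: V(k, j) = exp(-r*dt) * [p_u * V(k+1, j+1) + p_m * V(k+1, j) + p_d * V(k+1, j-1)]
  V(2,-2) = exp(-r*dt) * [p_u*0.000000 + p_m*0.000000 + p_d*0.000000] = 0.000000
  V(2,-1) = exp(-r*dt) * [p_u*12.740000 + p_m*0.000000 + p_d*0.000000] = 2.420207
  V(2,+0) = exp(-r*dt) * [p_u*34.238018 + p_m*12.740000 + p_d*0.000000] = 14.879423
  V(2,+1) = exp(-r*dt) * [p_u*59.801526 + p_m*34.238018 + p_d*12.740000] = 35.635883
  V(2,+2) = exp(-r*dt) * [p_u*90.199347 + p_m*59.801526 + p_d*34.238018] = 61.198360
  V(1,-1) = exp(-r*dt) * [p_u*14.879423 + p_m*2.420207 + p_d*0.000000] = 4.417672
  V(1,+0) = exp(-r*dt) * [p_u*35.635883 + p_m*14.879423 + p_d*2.420207] = 16.887182
  V(1,+1) = exp(-r*dt) * [p_u*61.198360 + p_m*35.635883 + p_d*14.879423] = 37.116995
  V(0,+0) = exp(-r*dt) * [p_u*37.116995 + p_m*16.887182 + p_d*4.417672] = 18.765554

Answer: Price = V(0,0) = 18.7656


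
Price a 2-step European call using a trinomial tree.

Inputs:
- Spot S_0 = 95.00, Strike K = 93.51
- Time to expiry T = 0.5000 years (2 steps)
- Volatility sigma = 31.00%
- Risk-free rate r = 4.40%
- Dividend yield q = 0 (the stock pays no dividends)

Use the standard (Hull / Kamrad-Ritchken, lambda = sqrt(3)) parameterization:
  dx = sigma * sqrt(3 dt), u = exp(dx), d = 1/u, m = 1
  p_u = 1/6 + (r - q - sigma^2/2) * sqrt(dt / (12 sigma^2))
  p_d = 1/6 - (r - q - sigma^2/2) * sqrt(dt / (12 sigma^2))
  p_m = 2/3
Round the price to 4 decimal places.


dt = T/N = 0.250000; dx = sigma*sqrt(3*dt) = 0.268468
u = exp(dx) = 1.307959; d = 1/u = 0.764550
p_u = 0.164781, p_m = 0.666667, p_d = 0.168552
Discount per step: exp(-r*dt) = 0.989060
Stock lattice S(k, j) with j the centered position index:
  k=0: S(0,+0) = 95.0000
  k=1: S(1,-1) = 72.6322; S(1,+0) = 95.0000; S(1,+1) = 124.2561
  k=2: S(2,-2) = 55.5310; S(2,-1) = 72.6322; S(2,+0) = 95.0000; S(2,+1) = 124.2561; S(2,+2) = 162.5219
Terminal payoffs V(N, j) = max(S_T - K, 0):
  V(2,-2) = 0.000000; V(2,-1) = 0.000000; V(2,+0) = 1.490000; V(2,+1) = 30.746101; V(2,+2) = 69.011881
Backward induction: V(k, j) = exp(-r*dt) * [p_u * V(k+1, j+1) + p_m * V(k+1, j) + p_d * V(k+1, j-1)]
  V(1,-1) = exp(-r*dt) * [p_u*1.490000 + p_m*0.000000 + p_d*0.000000] = 0.242838
  V(1,+0) = exp(-r*dt) * [p_u*30.746101 + p_m*1.490000 + p_d*0.000000] = 5.993414
  V(1,+1) = exp(-r*dt) * [p_u*69.011881 + p_m*30.746101 + p_d*1.490000] = 31.769000
  V(0,+0) = exp(-r*dt) * [p_u*31.769000 + p_m*5.993414 + p_d*0.242838] = 9.170040

Answer: Price = V(0,0) = 9.1700


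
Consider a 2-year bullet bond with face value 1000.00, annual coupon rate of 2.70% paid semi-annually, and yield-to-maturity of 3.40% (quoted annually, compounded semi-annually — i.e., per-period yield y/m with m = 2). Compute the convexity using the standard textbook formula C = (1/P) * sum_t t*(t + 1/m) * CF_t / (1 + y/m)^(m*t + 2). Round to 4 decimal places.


Coupon per period c = face * coupon_rate / m = 13.500000
Periods per year m = 2; per-period yield y/m = 0.017000
Number of cashflows N = 4
Cashflows (t years, CF_t, discount factor 1/(1+y/m)^(m*t), PV):
  t = 0.5000: CF_t = 13.500000, DF = 0.983284, PV = 13.274336
  t = 1.0000: CF_t = 13.500000, DF = 0.966848, PV = 13.052445
  t = 1.5000: CF_t = 13.500000, DF = 0.950686, PV = 12.834262
  t = 2.0000: CF_t = 1013.500000, DF = 0.934795, PV = 947.414313
Price P = sum_t PV_t = 986.575356
Convexity numerator sum_t t*(t + 1/m) * CF_t / (1+y/m)^(m*t + 2):
  t = 0.5000: term = 6.417131
  t = 1.0000: term = 18.929590
  t = 1.5000: term = 37.226333
  t = 2.0000: term = 4580.027017
Convexity = (1/P) * sum = 4642.600071 / 986.575356 = 4.705773

Answer: Convexity = 4.7058


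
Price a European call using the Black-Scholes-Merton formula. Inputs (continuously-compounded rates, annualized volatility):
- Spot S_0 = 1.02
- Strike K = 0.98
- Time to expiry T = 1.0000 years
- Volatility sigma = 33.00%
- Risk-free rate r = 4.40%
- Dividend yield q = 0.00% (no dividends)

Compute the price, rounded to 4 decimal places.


Answer: Price = 0.1735

Derivation:
d1 = (ln(S/K) + (r - q + 0.5*sigma^2) * T) / (sigma * sqrt(T)) = 0.41956162
d2 = d1 - sigma * sqrt(T) = 0.08956162
exp(-rT) = 0.95695396; exp(-qT) = 1.00000000
C = S_0 * exp(-qT) * N(d1) - K * exp(-rT) * N(d2)
N(d1) = 0.66259713; N(d2) = 0.53568221
C = 1.0200 * 1.00000000 * 0.66259713 - 0.9800 * 0.95695396 * 0.53568221 = 0.1735


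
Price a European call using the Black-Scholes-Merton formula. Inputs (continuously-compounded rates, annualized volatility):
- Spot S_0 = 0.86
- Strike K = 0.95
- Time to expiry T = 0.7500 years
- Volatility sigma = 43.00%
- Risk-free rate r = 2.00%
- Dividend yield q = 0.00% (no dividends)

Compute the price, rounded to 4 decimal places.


d1 = (ln(S/K) + (r - q + 0.5*sigma^2) * T) / (sigma * sqrt(T)) = -0.04079609
d2 = d1 - sigma * sqrt(T) = -0.41318702
exp(-rT) = 0.98511194; exp(-qT) = 1.00000000
C = S_0 * exp(-qT) * N(d1) - K * exp(-rT) * N(d2)
N(d1) = 0.48372923; N(d2) = 0.33973480
C = 0.8600 * 1.00000000 * 0.48372923 - 0.9500 * 0.98511194 * 0.33973480 = 0.0981

Answer: Price = 0.0981


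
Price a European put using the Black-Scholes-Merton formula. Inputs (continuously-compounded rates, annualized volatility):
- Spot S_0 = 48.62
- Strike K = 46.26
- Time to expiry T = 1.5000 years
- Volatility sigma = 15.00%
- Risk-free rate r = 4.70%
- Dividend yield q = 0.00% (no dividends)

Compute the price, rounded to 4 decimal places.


Answer: Price = 1.2938

Derivation:
d1 = (ln(S/K) + (r - q + 0.5*sigma^2) * T) / (sigma * sqrt(T)) = 0.74645376
d2 = d1 - sigma * sqrt(T) = 0.56274203
exp(-rT) = 0.93192774; exp(-qT) = 1.00000000
P = K * exp(-rT) * N(-d2) - S_0 * exp(-qT) * N(-d1)
N(-d1) = 0.22769668; N(-d2) = 0.28680528
P = 46.2600 * 0.93192774 * 0.28680528 - 48.6200 * 1.00000000 * 0.22769668 = 1.2938


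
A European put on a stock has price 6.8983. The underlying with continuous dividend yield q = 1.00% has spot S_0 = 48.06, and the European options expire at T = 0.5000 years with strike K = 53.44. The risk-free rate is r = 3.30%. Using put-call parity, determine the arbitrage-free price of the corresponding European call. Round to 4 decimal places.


Put-call parity: C - P = S_0 * exp(-qT) - K * exp(-rT).
S_0 * exp(-qT) = 48.0600 * 0.99501248 = 47.82029975
K * exp(-rT) = 53.4400 * 0.98363538 = 52.56547467
C = P + S*exp(-qT) - K*exp(-rT)
C = 6.8983 + 47.82029975 - 52.56547467 = 2.1531

Answer: Call price = 2.1531


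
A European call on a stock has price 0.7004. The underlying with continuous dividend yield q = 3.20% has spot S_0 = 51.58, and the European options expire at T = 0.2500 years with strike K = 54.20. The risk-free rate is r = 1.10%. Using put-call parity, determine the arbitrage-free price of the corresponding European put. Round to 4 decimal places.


Put-call parity: C - P = S_0 * exp(-qT) - K * exp(-rT).
S_0 * exp(-qT) = 51.5800 * 0.99203191 = 51.16900617
K * exp(-rT) = 54.2000 * 0.99725378 = 54.05115476
P = C - S*exp(-qT) + K*exp(-rT)
P = 0.7004 - 51.16900617 + 54.05115476 = 3.5825

Answer: Put price = 3.5825


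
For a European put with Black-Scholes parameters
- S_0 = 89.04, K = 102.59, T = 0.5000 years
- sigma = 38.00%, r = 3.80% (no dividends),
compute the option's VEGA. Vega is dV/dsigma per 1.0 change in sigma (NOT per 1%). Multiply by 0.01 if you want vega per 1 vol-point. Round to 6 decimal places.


d1 = -0.3221234437; d2 = -0.5908240205
phi(d1) = 0.3787722077; exp(-qT) = 1.0000000000; exp(-rT) = 0.9811793622
Vega = S * exp(-qT) * phi(d1) * sqrt(T) = 89.0400 * 1.0000000000 * 0.3787722077 * 0.7071067812 = 23.847797

Answer: Vega = 23.847797


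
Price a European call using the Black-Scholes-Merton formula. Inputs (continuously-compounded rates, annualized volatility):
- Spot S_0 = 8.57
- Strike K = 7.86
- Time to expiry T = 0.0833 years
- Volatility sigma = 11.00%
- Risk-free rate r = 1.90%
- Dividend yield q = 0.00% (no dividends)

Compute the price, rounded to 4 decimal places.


d1 = (ln(S/K) + (r - q + 0.5*sigma^2) * T) / (sigma * sqrt(T)) = 2.78972008
d2 = d1 - sigma * sqrt(T) = 2.75797216
exp(-rT) = 0.99841855; exp(-qT) = 1.00000000
C = S_0 * exp(-qT) * N(d1) - K * exp(-rT) * N(d2)
N(d1) = 0.99736232; N(d2) = 0.99709194
C = 8.5700 * 1.00000000 * 0.99736232 - 7.8600 * 0.99841855 * 0.99709194 = 0.7226

Answer: Price = 0.7226


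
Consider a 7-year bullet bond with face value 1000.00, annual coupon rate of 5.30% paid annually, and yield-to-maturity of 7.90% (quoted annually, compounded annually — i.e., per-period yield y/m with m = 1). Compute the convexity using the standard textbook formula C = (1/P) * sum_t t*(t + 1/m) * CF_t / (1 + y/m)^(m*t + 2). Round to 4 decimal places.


Answer: Convexity = 38.5532

Derivation:
Coupon per period c = face * coupon_rate / m = 53.000000
Periods per year m = 1; per-period yield y/m = 0.079000
Number of cashflows N = 7
Cashflows (t years, CF_t, discount factor 1/(1+y/m)^(m*t), PV):
  t = 1.0000: CF_t = 53.000000, DF = 0.926784, PV = 49.119555
  t = 2.0000: CF_t = 53.000000, DF = 0.858929, PV = 45.523221
  t = 3.0000: CF_t = 53.000000, DF = 0.796041, PV = 42.190195
  t = 4.0000: CF_t = 53.000000, DF = 0.737758, PV = 39.101200
  t = 5.0000: CF_t = 53.000000, DF = 0.683743, PV = 36.238369
  t = 6.0000: CF_t = 53.000000, DF = 0.633682, PV = 33.585143
  t = 7.0000: CF_t = 1053.000000, DF = 0.587286, PV = 618.412499
Price P = sum_t PV_t = 864.170182
Convexity numerator sum_t t*(t + 1/m) * CF_t / (1+y/m)^(m*t + 2):
  t = 1.0000: term = 84.380391
  t = 2.0000: term = 234.607203
  t = 3.0000: term = 434.860431
  t = 4.0000: term = 671.702860
  t = 5.0000: term = 933.785254
  t = 6.0000: term = 1211.584204
  t = 7.0000: term = 29745.645377
Convexity = (1/P) * sum = 33316.565719 / 864.170182 = 38.553246


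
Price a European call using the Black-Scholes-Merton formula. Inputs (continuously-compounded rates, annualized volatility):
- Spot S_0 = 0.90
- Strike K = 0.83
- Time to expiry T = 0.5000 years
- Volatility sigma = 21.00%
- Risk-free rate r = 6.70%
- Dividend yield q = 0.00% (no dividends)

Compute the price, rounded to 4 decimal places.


d1 = (ln(S/K) + (r - q + 0.5*sigma^2) * T) / (sigma * sqrt(T)) = 0.84512098
d2 = d1 - sigma * sqrt(T) = 0.69662855
exp(-rT) = 0.96705491; exp(-qT) = 1.00000000
C = S_0 * exp(-qT) * N(d1) - K * exp(-rT) * N(d2)
N(d1) = 0.80097835; N(d2) = 0.75698236
C = 0.9000 * 1.00000000 * 0.80097835 - 0.8300 * 0.96705491 * 0.75698236 = 0.1133

Answer: Price = 0.1133


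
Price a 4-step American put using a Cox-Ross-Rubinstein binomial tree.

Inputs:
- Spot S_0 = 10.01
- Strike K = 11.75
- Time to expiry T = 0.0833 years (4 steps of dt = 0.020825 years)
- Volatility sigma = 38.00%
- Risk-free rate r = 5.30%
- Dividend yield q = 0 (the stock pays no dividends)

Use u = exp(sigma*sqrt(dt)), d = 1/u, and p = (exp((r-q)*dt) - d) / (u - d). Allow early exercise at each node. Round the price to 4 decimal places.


dt = T/N = 0.020825
u = exp(sigma*sqrt(dt)) = 1.056369; d = 1/u = 0.946639
p = (exp((r-q)*dt) - d) / (u - d) = 0.496358
Discount per step: exp(-r*dt) = 0.998897
Stock lattice S(k, i) with i counting down-moves:
  k=0: S(0,0) = 10.0100
  k=1: S(1,0) = 10.5743; S(1,1) = 9.4759
  k=2: S(2,0) = 11.1703; S(2,1) = 10.0100; S(2,2) = 8.9702
  k=3: S(3,0) = 11.8000; S(3,1) = 10.5743; S(3,2) = 9.4759; S(3,3) = 8.4916
  k=4: S(4,0) = 12.4651; S(4,1) = 11.1703; S(4,2) = 10.0100; S(4,3) = 8.9702; S(4,4) = 8.0384
Terminal payoffs V(N, i) = max(K - S_T, 0):
  V(4,0) = 0.000000; V(4,1) = 0.579692; V(4,2) = 1.740000; V(4,3) = 2.779782; V(4,4) = 3.711557
Backward induction: V(k, i) = exp(-r*dt) * [p * V(k+1, i) + (1-p) * V(k+1, i+1)]; then take max(V_cont, immediate exercise) for American.
  V(3,0) = exp(-r*dt) * [p*0.000000 + (1-p)*0.579692] = 0.291635; exercise = 0.000000; V(3,0) = max -> 0.291635
  V(3,1) = exp(-r*dt) * [p*0.579692 + (1-p)*1.740000] = 1.162787; exercise = 1.175749; V(3,1) = max -> 1.175749
  V(3,2) = exp(-r*dt) * [p*1.740000 + (1-p)*2.779782] = 2.261181; exercise = 2.274142; V(3,2) = max -> 2.274142
  V(3,3) = exp(-r*dt) * [p*2.779782 + (1-p)*3.711557] = 3.245479; exercise = 3.258440; V(3,3) = max -> 3.258440
  V(2,0) = exp(-r*dt) * [p*0.291635 + (1-p)*1.175749] = 0.736099; exercise = 0.579692; V(2,0) = max -> 0.736099
  V(2,1) = exp(-r*dt) * [p*1.175749 + (1-p)*2.274142] = 1.727038; exercise = 1.740000; V(2,1) = max -> 1.740000
  V(2,2) = exp(-r*dt) * [p*2.274142 + (1-p)*3.258440] = 2.766820; exercise = 2.779782; V(2,2) = max -> 2.779782
  V(1,0) = exp(-r*dt) * [p*0.736099 + (1-p)*1.740000] = 1.240336; exercise = 1.175749; V(1,0) = max -> 1.240336
  V(1,1) = exp(-r*dt) * [p*1.740000 + (1-p)*2.779782] = 2.261181; exercise = 2.274142; V(1,1) = max -> 2.274142
  V(0,0) = exp(-r*dt) * [p*1.240336 + (1-p)*2.274142] = 1.759061; exercise = 1.740000; V(0,0) = max -> 1.759061

Answer: Price = V(0,0) = 1.7591


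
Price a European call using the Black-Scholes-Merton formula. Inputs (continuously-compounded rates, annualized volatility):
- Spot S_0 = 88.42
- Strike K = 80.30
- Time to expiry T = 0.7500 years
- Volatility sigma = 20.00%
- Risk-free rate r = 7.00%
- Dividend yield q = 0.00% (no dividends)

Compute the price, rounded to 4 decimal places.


d1 = (ln(S/K) + (r - q + 0.5*sigma^2) * T) / (sigma * sqrt(T)) = 0.94586468
d2 = d1 - sigma * sqrt(T) = 0.77265959
exp(-rT) = 0.94885432; exp(-qT) = 1.00000000
C = S_0 * exp(-qT) * N(d1) - K * exp(-rT) * N(d2)
N(d1) = 0.82789119; N(d2) = 0.78013807
C = 88.4200 * 1.00000000 * 0.82789119 - 80.3000 * 0.94885432 * 0.78013807 = 13.7611

Answer: Price = 13.7611
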